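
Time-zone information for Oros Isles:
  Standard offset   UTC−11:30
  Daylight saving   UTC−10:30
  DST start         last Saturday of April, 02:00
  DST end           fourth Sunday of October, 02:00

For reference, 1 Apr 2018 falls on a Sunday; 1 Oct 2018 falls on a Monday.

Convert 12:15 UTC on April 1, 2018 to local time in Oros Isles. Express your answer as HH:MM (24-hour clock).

00:45

1 April 2018 is a Sunday, so Saturdays fall on 7, 14, 21, 28; the last is April 28.
1 October 2018 is a Monday, so the first Sunday is October 7 and the fourth is October 28.
At the standard offset (UTC−11:30), 12:15 UTC − 11h30m = 00:45 Oros Isles standard time.
Daylight saving runs 28 April – 28 October; the standard-time date in Oros Isles, April 1, 2018, is outside that window, so Oros Isles is on standard time at UTC−11:30.
12:15 UTC − 11h30m = 00:45 local.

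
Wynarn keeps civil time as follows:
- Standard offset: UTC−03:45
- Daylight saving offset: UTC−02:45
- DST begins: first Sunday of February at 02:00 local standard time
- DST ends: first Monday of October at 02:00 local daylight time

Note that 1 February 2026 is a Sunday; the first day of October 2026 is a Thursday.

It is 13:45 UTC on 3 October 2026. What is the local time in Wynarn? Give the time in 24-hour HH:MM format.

11:00

1 February 2026 is a Sunday, so the first Sunday is February 1.
1 October 2026 is a Thursday, so the first Monday is October 5.
At the standard offset (UTC−03:45), 13:45 UTC − 3h45m = 10:00 Wynarn standard time.
The standard-time date in Wynarn, 3 October 2026, lies within the daylight-saving period (1 February – 5 October), so Wynarn is on daylight time, UTC−02:45.
13:45 UTC − 2h45m = 11:00 local.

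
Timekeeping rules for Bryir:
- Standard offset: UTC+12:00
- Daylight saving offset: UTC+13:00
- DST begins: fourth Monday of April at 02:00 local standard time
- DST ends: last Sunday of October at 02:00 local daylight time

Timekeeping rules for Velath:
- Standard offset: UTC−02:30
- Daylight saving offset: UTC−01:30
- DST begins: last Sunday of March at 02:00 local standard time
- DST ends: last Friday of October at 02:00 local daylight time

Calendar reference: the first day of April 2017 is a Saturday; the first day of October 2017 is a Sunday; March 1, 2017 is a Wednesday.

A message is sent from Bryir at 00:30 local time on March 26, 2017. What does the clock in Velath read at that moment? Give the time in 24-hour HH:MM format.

10:00

1 April 2017 is a Saturday, so the first Monday is April 3 and the fourth is April 24.
1 October 2017 is a Sunday, so Sundays fall on 1, 8, 15, 22, 29; the last is October 29.
March 26, 2017 does not fall between 24 April and 29 October, so daylight saving is not in effect and Bryir is at UTC+12:00.
00:30 Bryir − 12h = 12:30 UTC (rolling into the previous day, 25 March 2017).
1 March 2017 is a Wednesday, so Sundays fall on 5, 12, 19, 26; the last is March 26.
1 October 2017 is a Sunday, so Fridays fall on 6, 13, 20, 27; the last is October 27.
At the standard offset (UTC−02:30), 12:30 UTC − 2h30m = 10:00 Velath standard time.
Daylight saving runs 26 March – 27 October; the standard-time date in Velath, March 25, 2017, is outside that window, so Velath is on standard time at UTC−02:30.
12:30 UTC − 2h30m = 10:00 Velath.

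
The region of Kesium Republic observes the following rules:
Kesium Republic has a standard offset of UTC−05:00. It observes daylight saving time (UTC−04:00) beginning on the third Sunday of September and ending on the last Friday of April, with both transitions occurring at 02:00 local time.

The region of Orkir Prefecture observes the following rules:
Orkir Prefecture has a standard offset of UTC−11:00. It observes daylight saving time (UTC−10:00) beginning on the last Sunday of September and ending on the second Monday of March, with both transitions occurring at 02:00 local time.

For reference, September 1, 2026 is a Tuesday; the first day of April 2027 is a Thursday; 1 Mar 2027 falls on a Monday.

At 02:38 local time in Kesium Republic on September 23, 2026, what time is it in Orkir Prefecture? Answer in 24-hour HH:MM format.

1 September 2026 is a Tuesday, so the first Sunday is September 6 and the third is September 20.
1 April 2027 is a Thursday, so Fridays fall on 2, 9, 16, 23, 30; the last is April 30.
September 23, 2026 lies within the daylight-saving period (20 September 2026 – 30 April 2027), so Kesium Republic is on daylight time, UTC−04:00.
02:38 Kesium Republic + 4h = 06:38 UTC.
1 September 2026 is a Tuesday, so Sundays fall on 6, 13, 20, 27; the last is September 27.
1 March 2027 is a Monday, so the first Monday is March 1 and the second is March 8.
At the standard offset (UTC−11:00), 06:38 UTC − 11h = 19:38 Orkir Prefecture standard time (rolling into the previous day, 22 September 2026).
The standard-time date in Orkir Prefecture, September 22, 2026, does not fall between 27 September 2026 and 8 March 2027, so daylight saving is not in effect and Orkir Prefecture is at UTC−11:00.
06:38 UTC − 11h = 19:38 Orkir Prefecture (rolling into the previous day, 22 September 2026).

19:38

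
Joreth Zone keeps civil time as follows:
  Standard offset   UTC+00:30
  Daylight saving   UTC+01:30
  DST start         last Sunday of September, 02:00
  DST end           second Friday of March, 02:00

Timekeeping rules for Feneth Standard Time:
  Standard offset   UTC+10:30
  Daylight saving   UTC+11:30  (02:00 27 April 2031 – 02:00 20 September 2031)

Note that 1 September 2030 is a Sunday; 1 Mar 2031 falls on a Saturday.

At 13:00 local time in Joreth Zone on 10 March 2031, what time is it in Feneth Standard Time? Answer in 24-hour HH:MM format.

1 September 2030 is a Sunday, so Sundays fall on 1, 8, 15, 22, 29; the last is September 29.
1 March 2031 is a Saturday, so the first Friday is March 7 and the second is March 14.
Daylight saving runs 29 September 2030 – 14 March 2031; 10 March 2031 is inside that window, so Joreth Zone is at UTC+01:30.
13:00 Joreth Zone − 1h30m = 11:30 UTC.
At the standard offset (UTC+10:30), 11:30 UTC + 10h30m = 22:00 Feneth Standard Time standard time.
Daylight saving runs 27 April – 20 September; the standard-time date in Feneth Standard Time, 10 March 2031, is outside that window, so Feneth Standard Time is on standard time at UTC+10:30.
11:30 UTC + 10h30m = 22:00 Feneth Standard Time.

22:00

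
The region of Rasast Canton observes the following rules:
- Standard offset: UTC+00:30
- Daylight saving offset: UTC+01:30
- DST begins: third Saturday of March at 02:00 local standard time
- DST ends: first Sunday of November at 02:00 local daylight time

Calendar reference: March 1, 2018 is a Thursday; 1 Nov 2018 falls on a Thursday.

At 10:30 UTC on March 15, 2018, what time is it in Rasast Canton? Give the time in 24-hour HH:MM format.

1 March 2018 is a Thursday, so the first Saturday is March 3 and the third is March 17.
1 November 2018 is a Thursday, so the first Sunday is November 4.
At the standard offset (UTC+00:30), 10:30 UTC + 0h30m = 11:00 Rasast Canton standard time.
Daylight saving runs 17 March – 4 November; the standard-time date in Rasast Canton, March 15, 2018, is outside that window, so Rasast Canton is on standard time at UTC+00:30.
10:30 UTC + 0h30m = 11:00 local.

11:00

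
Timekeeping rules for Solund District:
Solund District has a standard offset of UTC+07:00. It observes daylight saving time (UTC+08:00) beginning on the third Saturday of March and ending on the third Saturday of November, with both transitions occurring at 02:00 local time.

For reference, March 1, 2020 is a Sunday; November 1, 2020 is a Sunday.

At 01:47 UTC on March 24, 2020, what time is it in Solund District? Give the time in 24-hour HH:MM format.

09:47

1 March 2020 is a Sunday, so the first Saturday is March 7 and the third is March 21.
1 November 2020 is a Sunday, so the first Saturday is November 7 and the third is November 21.
At the standard offset (UTC+07:00), 01:47 UTC + 7h = 08:47 Solund District standard time.
The standard-time date in Solund District, March 24, 2020, falls between 21 March and 21 November, so daylight saving is in effect and Solund District is at UTC+08:00.
01:47 UTC + 8h = 09:47 local.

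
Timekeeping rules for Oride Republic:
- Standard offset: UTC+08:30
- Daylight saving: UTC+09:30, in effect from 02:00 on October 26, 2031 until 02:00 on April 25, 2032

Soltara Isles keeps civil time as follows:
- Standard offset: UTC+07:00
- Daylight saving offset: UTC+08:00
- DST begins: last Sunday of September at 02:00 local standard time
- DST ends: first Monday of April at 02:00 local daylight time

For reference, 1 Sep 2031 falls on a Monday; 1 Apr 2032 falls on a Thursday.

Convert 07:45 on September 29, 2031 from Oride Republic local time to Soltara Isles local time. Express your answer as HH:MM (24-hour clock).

Daylight saving runs 26 October 2031 – 25 April 2032; September 29, 2031 is outside that window, so Oride Republic is on standard time at UTC+08:30.
07:45 Oride Republic − 8h30m = 23:15 UTC (rolling into the previous day, 28 September 2031).
1 September 2031 is a Monday, so Sundays fall on 7, 14, 21, 28; the last is September 28.
1 April 2032 is a Thursday, so the first Monday is April 5.
At the standard offset (UTC+07:00), 23:15 UTC + 7h = 06:15 Soltara Isles standard time (rolling into the next day, 29 September 2031).
The standard-time date in Soltara Isles, September 29, 2031, falls between 28 September 2031 and 5 April 2032, so daylight saving is in effect and Soltara Isles is at UTC+08:00.
23:15 UTC + 8h = 07:15 Soltara Isles (rolling into the next day, 29 September 2031).

07:15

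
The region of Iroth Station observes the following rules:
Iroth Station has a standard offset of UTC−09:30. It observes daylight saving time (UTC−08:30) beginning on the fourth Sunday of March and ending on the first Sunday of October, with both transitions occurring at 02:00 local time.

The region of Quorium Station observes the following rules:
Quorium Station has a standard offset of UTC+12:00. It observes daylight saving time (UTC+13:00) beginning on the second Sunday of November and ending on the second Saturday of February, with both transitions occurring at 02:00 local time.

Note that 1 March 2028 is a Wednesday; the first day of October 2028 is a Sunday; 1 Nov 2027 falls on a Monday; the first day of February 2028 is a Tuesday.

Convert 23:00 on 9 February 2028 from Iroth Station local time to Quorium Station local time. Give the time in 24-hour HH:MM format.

21:30

1 March 2028 is a Wednesday, so the first Sunday is March 5 and the fourth is March 26.
1 October 2028 is a Sunday, so the first Sunday is October 1.
9 February 2028 is outside the daylight-saving period (26 March – 1 October), so Iroth Station is on standard time, UTC−09:30.
23:00 Iroth Station + 9h30m = 08:30 UTC (rolling into the next day, 10 February 2028).
1 November 2027 is a Monday, so the first Sunday is November 7 and the second is November 14.
1 February 2028 is a Tuesday, so the first Saturday is February 5 and the second is February 12.
At the standard offset (UTC+12:00), 08:30 UTC + 12h = 20:30 Quorium Station standard time.
Daylight saving runs 14 November 2027 – 12 February 2028; the standard-time date in Quorium Station, 10 February 2028, is inside that window, so Quorium Station is at UTC+13:00.
08:30 UTC + 13h = 21:30 Quorium Station.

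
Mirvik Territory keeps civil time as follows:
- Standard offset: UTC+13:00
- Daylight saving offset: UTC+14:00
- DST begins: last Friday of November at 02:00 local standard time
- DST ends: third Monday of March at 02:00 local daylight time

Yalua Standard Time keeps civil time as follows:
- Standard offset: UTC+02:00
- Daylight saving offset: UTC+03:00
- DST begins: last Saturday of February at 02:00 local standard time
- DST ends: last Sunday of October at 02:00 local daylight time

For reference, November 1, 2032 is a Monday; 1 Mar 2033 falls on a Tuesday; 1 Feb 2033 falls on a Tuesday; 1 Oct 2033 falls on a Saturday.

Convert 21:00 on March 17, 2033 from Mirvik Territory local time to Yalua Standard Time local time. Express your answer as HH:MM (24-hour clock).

10:00

1 November 2032 is a Monday, so Fridays fall on 5, 12, 19, 26; the last is November 26.
1 March 2033 is a Tuesday, so the first Monday is March 7 and the third is March 21.
March 17, 2033 lies within the daylight-saving period (26 November 2032 – 21 March 2033), so Mirvik Territory is on daylight time, UTC+14:00.
21:00 Mirvik Territory − 14h = 07:00 UTC.
1 February 2033 is a Tuesday, so Saturdays fall on 5, 12, 19, 26; the last is February 26.
1 October 2033 is a Saturday, so Sundays fall on 2, 9, 16, 23, 30; the last is October 30.
At the standard offset (UTC+02:00), 07:00 UTC + 2h = 09:00 Yalua Standard Time standard time.
The standard-time date in Yalua Standard Time, March 17, 2033, falls between 26 February and 30 October, so daylight saving is in effect and Yalua Standard Time is at UTC+03:00.
07:00 UTC + 3h = 10:00 Yalua Standard Time.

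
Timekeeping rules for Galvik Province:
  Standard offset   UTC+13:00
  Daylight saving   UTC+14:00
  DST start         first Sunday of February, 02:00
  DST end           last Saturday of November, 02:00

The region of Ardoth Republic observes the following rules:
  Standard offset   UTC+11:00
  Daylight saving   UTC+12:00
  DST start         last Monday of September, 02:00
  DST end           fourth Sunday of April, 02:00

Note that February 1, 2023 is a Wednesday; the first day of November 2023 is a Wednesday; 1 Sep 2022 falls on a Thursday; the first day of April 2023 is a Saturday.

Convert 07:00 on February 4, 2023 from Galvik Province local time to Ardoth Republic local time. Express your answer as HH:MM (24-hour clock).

1 February 2023 is a Wednesday, so the first Sunday is February 5.
1 November 2023 is a Wednesday, so Saturdays fall on 4, 11, 18, 25; the last is November 25.
Daylight saving runs 5 February – 25 November; February 4, 2023 is outside that window, so Galvik Province is on standard time at UTC+13:00.
07:00 Galvik Province − 13h = 18:00 UTC (rolling into the previous day, 3 February 2023).
1 September 2022 is a Thursday, so Mondays fall on 5, 12, 19, 26; the last is September 26.
1 April 2023 is a Saturday, so the first Sunday is April 2 and the fourth is April 23.
At the standard offset (UTC+11:00), 18:00 UTC + 11h = 05:00 Ardoth Republic standard time (rolling into the next day, 4 February 2023).
The standard-time date in Ardoth Republic, February 4, 2023, falls between 26 September 2022 and 23 April 2023, so daylight saving is in effect and Ardoth Republic is at UTC+12:00.
18:00 UTC + 12h = 06:00 Ardoth Republic (rolling into the next day, 4 February 2023).

06:00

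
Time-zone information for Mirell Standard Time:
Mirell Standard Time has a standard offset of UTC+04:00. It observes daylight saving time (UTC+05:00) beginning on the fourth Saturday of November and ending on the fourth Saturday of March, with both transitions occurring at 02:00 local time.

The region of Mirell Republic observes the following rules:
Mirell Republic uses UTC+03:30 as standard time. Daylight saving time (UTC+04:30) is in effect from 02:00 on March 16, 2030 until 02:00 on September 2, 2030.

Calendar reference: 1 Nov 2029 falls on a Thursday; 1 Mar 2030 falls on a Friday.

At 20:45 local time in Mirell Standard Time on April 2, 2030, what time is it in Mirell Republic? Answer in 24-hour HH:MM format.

21:15

1 November 2029 is a Thursday, so the first Saturday is November 3 and the fourth is November 24.
1 March 2030 is a Friday, so the first Saturday is March 2 and the fourth is March 23.
Daylight saving runs 24 November 2029 – 23 March 2030; April 2, 2030 is outside that window, so Mirell Standard Time is on standard time at UTC+04:00.
20:45 Mirell Standard Time − 4h = 16:45 UTC.
At the standard offset (UTC+03:30), 16:45 UTC + 3h30m = 20:15 Mirell Republic standard time.
The standard-time date in Mirell Republic, April 2, 2030, falls between 16 March and 2 September, so daylight saving is in effect and Mirell Republic is at UTC+04:30.
16:45 UTC + 4h30m = 21:15 Mirell Republic.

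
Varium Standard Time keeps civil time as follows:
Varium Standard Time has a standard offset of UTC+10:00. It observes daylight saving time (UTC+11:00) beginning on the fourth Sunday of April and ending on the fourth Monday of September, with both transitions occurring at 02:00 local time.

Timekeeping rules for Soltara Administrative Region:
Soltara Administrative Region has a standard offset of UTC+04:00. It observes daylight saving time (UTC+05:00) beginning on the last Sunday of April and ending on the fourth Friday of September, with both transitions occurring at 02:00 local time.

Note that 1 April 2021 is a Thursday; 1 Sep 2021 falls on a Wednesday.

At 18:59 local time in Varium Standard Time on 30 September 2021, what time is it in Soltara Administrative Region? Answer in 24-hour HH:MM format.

1 April 2021 is a Thursday, so the first Sunday is April 4 and the fourth is April 25.
1 September 2021 is a Wednesday, so the first Monday is September 6 and the fourth is September 27.
30 September 2021 is outside the daylight-saving period (25 April – 27 September), so Varium Standard Time is on standard time, UTC+10:00.
18:59 Varium Standard Time − 10h = 08:59 UTC.
1 April 2021 is a Thursday, so Sundays fall on 4, 11, 18, 25; the last is April 25.
1 September 2021 is a Wednesday, so the first Friday is September 3 and the fourth is September 24.
At the standard offset (UTC+04:00), 08:59 UTC + 4h = 12:59 Soltara Administrative Region standard time.
The standard-time date in Soltara Administrative Region, 30 September 2021, does not fall between 25 April and 24 September, so daylight saving is not in effect and Soltara Administrative Region is at UTC+04:00.
08:59 UTC + 4h = 12:59 Soltara Administrative Region.

12:59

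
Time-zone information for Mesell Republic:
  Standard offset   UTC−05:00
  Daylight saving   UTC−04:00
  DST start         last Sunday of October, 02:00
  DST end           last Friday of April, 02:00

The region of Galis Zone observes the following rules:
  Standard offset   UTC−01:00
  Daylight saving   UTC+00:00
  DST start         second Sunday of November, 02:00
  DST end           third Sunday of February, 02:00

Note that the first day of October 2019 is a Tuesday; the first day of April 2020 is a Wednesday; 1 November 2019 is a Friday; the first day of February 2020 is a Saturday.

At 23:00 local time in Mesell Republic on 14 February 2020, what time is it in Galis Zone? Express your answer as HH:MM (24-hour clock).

1 October 2019 is a Tuesday, so Sundays fall on 6, 13, 20, 27; the last is October 27.
1 April 2020 is a Wednesday, so Fridays fall on 3, 10, 17, 24; the last is April 24.
14 February 2020 falls between 27 October 2019 and 24 April 2020, so daylight saving is in effect and Mesell Republic is at UTC−04:00.
23:00 Mesell Republic + 4h = 03:00 UTC (rolling into the next day, 15 February 2020).
1 November 2019 is a Friday, so the first Sunday is November 3 and the second is November 10.
1 February 2020 is a Saturday, so the first Sunday is February 2 and the third is February 16.
At the standard offset (UTC−01:00), 03:00 UTC − 1h = 02:00 Galis Zone standard time.
The standard-time date in Galis Zone, 15 February 2020, lies within the daylight-saving period (10 November 2019 – 16 February 2020), so Galis Zone is on daylight time, UTC+00:00.
03:00 UTC + 0h = 03:00 Galis Zone.

03:00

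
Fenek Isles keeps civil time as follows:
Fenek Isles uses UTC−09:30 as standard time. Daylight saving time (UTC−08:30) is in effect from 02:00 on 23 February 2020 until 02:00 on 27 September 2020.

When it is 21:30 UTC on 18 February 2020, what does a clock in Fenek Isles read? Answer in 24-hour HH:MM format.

At the standard offset (UTC−09:30), 21:30 UTC − 9h30m = 12:00 Fenek Isles standard time.
Daylight saving runs 23 February – 27 September; the standard-time date in Fenek Isles, 18 February 2020, is outside that window, so Fenek Isles is on standard time at UTC−09:30.
21:30 UTC − 9h30m = 12:00 local.

12:00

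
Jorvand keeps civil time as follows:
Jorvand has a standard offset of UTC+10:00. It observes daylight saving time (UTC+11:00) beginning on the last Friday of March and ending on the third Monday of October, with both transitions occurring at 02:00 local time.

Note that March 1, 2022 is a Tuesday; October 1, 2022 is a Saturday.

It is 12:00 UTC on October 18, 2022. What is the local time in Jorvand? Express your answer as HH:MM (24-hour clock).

1 March 2022 is a Tuesday, so Fridays fall on 4, 11, 18, 25; the last is March 25.
1 October 2022 is a Saturday, so the first Monday is October 3 and the third is October 17.
At the standard offset (UTC+10:00), 12:00 UTC + 10h = 22:00 Jorvand standard time.
The standard-time date in Jorvand, October 18, 2022, does not fall between 25 March and 17 October, so daylight saving is not in effect and Jorvand is at UTC+10:00.
12:00 UTC + 10h = 22:00 local.

22:00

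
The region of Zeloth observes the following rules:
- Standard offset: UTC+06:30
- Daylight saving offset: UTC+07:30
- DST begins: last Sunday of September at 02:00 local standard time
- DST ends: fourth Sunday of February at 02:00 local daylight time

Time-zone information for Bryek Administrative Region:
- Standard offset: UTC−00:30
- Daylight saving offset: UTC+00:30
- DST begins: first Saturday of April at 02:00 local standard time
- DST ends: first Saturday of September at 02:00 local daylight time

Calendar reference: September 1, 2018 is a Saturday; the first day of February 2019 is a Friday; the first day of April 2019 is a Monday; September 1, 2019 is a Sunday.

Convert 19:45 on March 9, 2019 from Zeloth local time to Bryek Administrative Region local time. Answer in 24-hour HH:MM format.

1 September 2018 is a Saturday, so Sundays fall on 2, 9, 16, 23, 30; the last is September 30.
1 February 2019 is a Friday, so the first Sunday is February 3 and the fourth is February 24.
Daylight saving runs 30 September 2018 – 24 February 2019; March 9, 2019 is outside that window, so Zeloth is on standard time at UTC+06:30.
19:45 Zeloth − 6h30m = 13:15 UTC.
1 April 2019 is a Monday, so the first Saturday is April 6.
1 September 2019 is a Sunday, so the first Saturday is September 7.
At the standard offset (UTC−00:30), 13:15 UTC − 0h30m = 12:45 Bryek Administrative Region standard time.
Daylight saving runs 6 April – 7 September; the standard-time date in Bryek Administrative Region, March 9, 2019, is outside that window, so Bryek Administrative Region is on standard time at UTC−00:30.
13:15 UTC − 0h30m = 12:45 Bryek Administrative Region.

12:45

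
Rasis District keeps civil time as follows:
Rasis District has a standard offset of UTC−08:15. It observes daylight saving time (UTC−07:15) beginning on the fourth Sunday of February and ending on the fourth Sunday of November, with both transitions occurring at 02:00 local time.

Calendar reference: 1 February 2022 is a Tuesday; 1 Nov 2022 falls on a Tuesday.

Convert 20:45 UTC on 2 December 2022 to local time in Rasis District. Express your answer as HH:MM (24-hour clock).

12:30

1 February 2022 is a Tuesday, so the first Sunday is February 6 and the fourth is February 27.
1 November 2022 is a Tuesday, so the first Sunday is November 6 and the fourth is November 27.
At the standard offset (UTC−08:15), 20:45 UTC − 8h15m = 12:30 Rasis District standard time.
The standard-time date in Rasis District, 2 December 2022, does not fall between 27 February and 27 November, so daylight saving is not in effect and Rasis District is at UTC−08:15.
20:45 UTC − 8h15m = 12:30 local.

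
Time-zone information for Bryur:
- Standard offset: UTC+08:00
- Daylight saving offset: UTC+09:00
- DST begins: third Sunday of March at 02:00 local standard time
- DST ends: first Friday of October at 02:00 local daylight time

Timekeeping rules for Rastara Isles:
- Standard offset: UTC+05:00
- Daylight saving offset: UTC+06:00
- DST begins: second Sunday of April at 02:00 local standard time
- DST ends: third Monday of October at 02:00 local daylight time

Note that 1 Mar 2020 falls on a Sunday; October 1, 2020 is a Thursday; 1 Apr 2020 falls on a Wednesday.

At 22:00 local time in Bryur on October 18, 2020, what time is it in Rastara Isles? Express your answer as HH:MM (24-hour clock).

1 March 2020 is a Sunday, so the first Sunday is March 1 and the third is March 15.
1 October 2020 is a Thursday, so the first Friday is October 2.
Daylight saving runs 15 March – 2 October; October 18, 2020 is outside that window, so Bryur is on standard time at UTC+08:00.
22:00 Bryur − 8h = 14:00 UTC.
1 April 2020 is a Wednesday, so the first Sunday is April 5 and the second is April 12.
1 October 2020 is a Thursday, so the first Monday is October 5 and the third is October 19.
At the standard offset (UTC+05:00), 14:00 UTC + 5h = 19:00 Rastara Isles standard time.
The standard-time date in Rastara Isles, October 18, 2020, falls between 12 April and 19 October, so daylight saving is in effect and Rastara Isles is at UTC+06:00.
14:00 UTC + 6h = 20:00 Rastara Isles.

20:00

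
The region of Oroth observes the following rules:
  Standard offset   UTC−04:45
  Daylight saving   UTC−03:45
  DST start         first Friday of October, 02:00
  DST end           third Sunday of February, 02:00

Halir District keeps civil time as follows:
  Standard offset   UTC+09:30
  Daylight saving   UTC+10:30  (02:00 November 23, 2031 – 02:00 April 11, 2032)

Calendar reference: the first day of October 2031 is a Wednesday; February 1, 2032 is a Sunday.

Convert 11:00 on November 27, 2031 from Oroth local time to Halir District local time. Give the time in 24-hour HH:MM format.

01:15

1 October 2031 is a Wednesday, so the first Friday is October 3.
1 February 2032 is a Sunday, so the first Sunday is February 1 and the third is February 15.
Daylight saving runs 3 October 2031 – 15 February 2032; November 27, 2031 is inside that window, so Oroth is at UTC−03:45.
11:00 Oroth + 3h45m = 14:45 UTC.
At the standard offset (UTC+09:30), 14:45 UTC + 9h30m = 00:15 Halir District standard time (rolling into the next day, 28 November 2031).
The standard-time date in Halir District, November 28, 2031, lies within the daylight-saving period (23 November 2031 – 11 April 2032), so Halir District is on daylight time, UTC+10:30.
14:45 UTC + 10h30m = 01:15 Halir District (rolling into the next day, 28 November 2031).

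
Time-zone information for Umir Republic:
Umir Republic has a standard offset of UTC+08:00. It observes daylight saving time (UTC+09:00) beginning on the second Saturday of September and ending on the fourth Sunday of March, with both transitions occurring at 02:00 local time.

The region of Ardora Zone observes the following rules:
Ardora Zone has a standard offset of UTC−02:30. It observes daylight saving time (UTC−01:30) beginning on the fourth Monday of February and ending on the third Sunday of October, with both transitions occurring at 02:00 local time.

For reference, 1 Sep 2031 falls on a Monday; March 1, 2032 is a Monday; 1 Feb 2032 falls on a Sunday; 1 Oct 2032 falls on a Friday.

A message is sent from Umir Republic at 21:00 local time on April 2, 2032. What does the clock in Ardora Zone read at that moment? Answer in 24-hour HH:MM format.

11:30

1 September 2031 is a Monday, so the first Saturday is September 6 and the second is September 13.
1 March 2032 is a Monday, so the first Sunday is March 7 and the fourth is March 28.
Daylight saving runs 13 September 2031 – 28 March 2032; April 2, 2032 is outside that window, so Umir Republic is on standard time at UTC+08:00.
21:00 Umir Republic − 8h = 13:00 UTC.
1 February 2032 is a Sunday, so the first Monday is February 2 and the fourth is February 23.
1 October 2032 is a Friday, so the first Sunday is October 3 and the third is October 17.
At the standard offset (UTC−02:30), 13:00 UTC − 2h30m = 10:30 Ardora Zone standard time.
The standard-time date in Ardora Zone, April 2, 2032, falls between 23 February and 17 October, so daylight saving is in effect and Ardora Zone is at UTC−01:30.
13:00 UTC − 1h30m = 11:30 Ardora Zone.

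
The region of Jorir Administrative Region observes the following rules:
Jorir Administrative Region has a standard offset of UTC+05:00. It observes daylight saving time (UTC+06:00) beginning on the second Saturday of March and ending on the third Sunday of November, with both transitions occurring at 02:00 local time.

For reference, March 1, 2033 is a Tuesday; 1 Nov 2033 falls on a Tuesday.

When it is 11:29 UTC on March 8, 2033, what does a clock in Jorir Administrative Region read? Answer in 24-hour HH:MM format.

1 March 2033 is a Tuesday, so the first Saturday is March 5 and the second is March 12.
1 November 2033 is a Tuesday, so the first Sunday is November 6 and the third is November 20.
At the standard offset (UTC+05:00), 11:29 UTC + 5h = 16:29 Jorir Administrative Region standard time.
The standard-time date in Jorir Administrative Region, March 8, 2033, does not fall between 12 March and 20 November, so daylight saving is not in effect and Jorir Administrative Region is at UTC+05:00.
11:29 UTC + 5h = 16:29 local.

16:29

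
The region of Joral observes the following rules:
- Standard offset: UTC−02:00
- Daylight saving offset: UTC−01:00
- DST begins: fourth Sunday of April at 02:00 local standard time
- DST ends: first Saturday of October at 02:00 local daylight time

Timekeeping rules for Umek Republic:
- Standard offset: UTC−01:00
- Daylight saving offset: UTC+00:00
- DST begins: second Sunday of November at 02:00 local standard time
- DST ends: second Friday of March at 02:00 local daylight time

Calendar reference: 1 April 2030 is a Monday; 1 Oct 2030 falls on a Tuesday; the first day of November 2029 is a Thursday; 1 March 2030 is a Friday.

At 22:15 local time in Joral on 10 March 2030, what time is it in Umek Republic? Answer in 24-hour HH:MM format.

1 April 2030 is a Monday, so the first Sunday is April 7 and the fourth is April 28.
1 October 2030 is a Tuesday, so the first Saturday is October 5.
10 March 2030 does not fall between 28 April and 5 October, so daylight saving is not in effect and Joral is at UTC−02:00.
22:15 Joral + 2h = 00:15 UTC (rolling into the next day, 11 March 2030).
1 November 2029 is a Thursday, so the first Sunday is November 4 and the second is November 11.
1 March 2030 is a Friday, so the first Friday is March 1 and the second is March 8.
At the standard offset (UTC−01:00), 00:15 UTC − 1h = 23:15 Umek Republic standard time (rolling into the previous day, 10 March 2030).
The standard-time date in Umek Republic, 10 March 2030, does not fall between 11 November 2029 and 8 March 2030, so daylight saving is not in effect and Umek Republic is at UTC−01:00.
00:15 UTC − 1h = 23:15 Umek Republic (rolling into the previous day, 10 March 2030).

23:15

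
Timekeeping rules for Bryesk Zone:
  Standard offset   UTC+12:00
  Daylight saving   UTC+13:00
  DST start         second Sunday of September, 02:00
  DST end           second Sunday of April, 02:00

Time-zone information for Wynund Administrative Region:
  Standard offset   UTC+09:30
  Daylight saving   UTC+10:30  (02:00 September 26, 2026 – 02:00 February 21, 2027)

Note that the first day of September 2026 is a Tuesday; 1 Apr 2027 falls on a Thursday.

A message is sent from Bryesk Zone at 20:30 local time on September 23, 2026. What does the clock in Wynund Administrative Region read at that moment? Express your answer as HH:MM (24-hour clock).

1 September 2026 is a Tuesday, so the first Sunday is September 6 and the second is September 13.
1 April 2027 is a Thursday, so the first Sunday is April 4 and the second is April 11.
September 23, 2026 falls between 13 September 2026 and 11 April 2027, so daylight saving is in effect and Bryesk Zone is at UTC+13:00.
20:30 Bryesk Zone − 13h = 07:30 UTC.
At the standard offset (UTC+09:30), 07:30 UTC + 9h30m = 17:00 Wynund Administrative Region standard time.
Daylight saving runs 26 September 2026 – 21 February 2027; the standard-time date in Wynund Administrative Region, September 23, 2026, is outside that window, so Wynund Administrative Region is on standard time at UTC+09:30.
07:30 UTC + 9h30m = 17:00 Wynund Administrative Region.

17:00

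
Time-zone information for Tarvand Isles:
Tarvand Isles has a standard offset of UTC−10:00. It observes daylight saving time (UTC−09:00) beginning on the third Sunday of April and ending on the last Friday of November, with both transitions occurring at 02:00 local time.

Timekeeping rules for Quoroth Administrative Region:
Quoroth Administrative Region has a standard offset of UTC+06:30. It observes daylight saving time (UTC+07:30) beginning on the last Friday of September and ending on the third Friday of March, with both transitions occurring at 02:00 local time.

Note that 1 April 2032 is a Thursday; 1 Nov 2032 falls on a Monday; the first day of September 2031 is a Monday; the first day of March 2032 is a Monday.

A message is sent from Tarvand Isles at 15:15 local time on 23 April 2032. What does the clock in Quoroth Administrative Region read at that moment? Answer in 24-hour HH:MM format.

1 April 2032 is a Thursday, so the first Sunday is April 4 and the third is April 18.
1 November 2032 is a Monday, so Fridays fall on 5, 12, 19, 26; the last is November 26.
23 April 2032 lies within the daylight-saving period (18 April – 26 November), so Tarvand Isles is on daylight time, UTC−09:00.
15:15 Tarvand Isles + 9h = 00:15 UTC (rolling into the next day, 24 April 2032).
1 September 2031 is a Monday, so Fridays fall on 5, 12, 19, 26; the last is September 26.
1 March 2032 is a Monday, so the first Friday is March 5 and the third is March 19.
At the standard offset (UTC+06:30), 00:15 UTC + 6h30m = 06:45 Quoroth Administrative Region standard time.
Daylight saving runs 26 September 2031 – 19 March 2032; the standard-time date in Quoroth Administrative Region, 24 April 2032, is outside that window, so Quoroth Administrative Region is on standard time at UTC+06:30.
00:15 UTC + 6h30m = 06:45 Quoroth Administrative Region.

06:45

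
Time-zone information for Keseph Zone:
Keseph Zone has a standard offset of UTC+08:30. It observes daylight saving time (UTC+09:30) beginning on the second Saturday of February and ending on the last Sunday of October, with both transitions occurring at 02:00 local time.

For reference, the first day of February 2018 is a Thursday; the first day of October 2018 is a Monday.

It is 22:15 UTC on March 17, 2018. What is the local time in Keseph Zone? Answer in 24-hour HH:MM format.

1 February 2018 is a Thursday, so the first Saturday is February 3 and the second is February 10.
1 October 2018 is a Monday, so Sundays fall on 7, 14, 21, 28; the last is October 28.
At the standard offset (UTC+08:30), 22:15 UTC + 8h30m = 06:45 Keseph Zone standard time (rolling into the next day, 18 March 2018).
Daylight saving runs 10 February – 28 October; the standard-time date in Keseph Zone, March 18, 2018, is inside that window, so Keseph Zone is at UTC+09:30.
22:15 UTC + 9h30m = 07:45 local (rolling into the next day, 18 March 2018).

07:45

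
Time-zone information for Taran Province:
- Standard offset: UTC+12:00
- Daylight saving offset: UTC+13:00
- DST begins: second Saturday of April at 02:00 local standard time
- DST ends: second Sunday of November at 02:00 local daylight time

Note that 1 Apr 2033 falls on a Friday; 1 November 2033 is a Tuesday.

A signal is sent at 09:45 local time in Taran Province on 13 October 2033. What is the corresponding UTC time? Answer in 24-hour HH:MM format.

20:45

1 April 2033 is a Friday, so the first Saturday is April 2 and the second is April 9.
1 November 2033 is a Tuesday, so the first Sunday is November 6 and the second is November 13.
13 October 2033 lies within the daylight-saving period (9 April – 13 November), so Taran Province is on daylight time, UTC+13:00.
09:45 local − 13h = 20:45 UTC (rolling into the previous day, 12 October 2033).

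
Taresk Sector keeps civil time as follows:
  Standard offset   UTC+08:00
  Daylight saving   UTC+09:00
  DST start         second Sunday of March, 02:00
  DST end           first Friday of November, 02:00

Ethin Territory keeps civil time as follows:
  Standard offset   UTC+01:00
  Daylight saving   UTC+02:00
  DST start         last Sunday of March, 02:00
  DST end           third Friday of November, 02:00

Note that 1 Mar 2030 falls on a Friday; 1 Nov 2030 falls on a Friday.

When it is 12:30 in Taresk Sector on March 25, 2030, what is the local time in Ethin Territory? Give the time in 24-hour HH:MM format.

1 March 2030 is a Friday, so the first Sunday is March 3 and the second is March 10.
1 November 2030 is a Friday, so the first Friday is November 1.
March 25, 2030 falls between 10 March and 1 November, so daylight saving is in effect and Taresk Sector is at UTC+09:00.
12:30 Taresk Sector − 9h = 03:30 UTC.
1 March 2030 is a Friday, so Sundays fall on 3, 10, 17, 24, 31; the last is March 31.
1 November 2030 is a Friday, so the first Friday is November 1 and the third is November 15.
At the standard offset (UTC+01:00), 03:30 UTC + 1h = 04:30 Ethin Territory standard time.
Daylight saving runs 31 March – 15 November; the standard-time date in Ethin Territory, March 25, 2030, is outside that window, so Ethin Territory is on standard time at UTC+01:00.
03:30 UTC + 1h = 04:30 Ethin Territory.

04:30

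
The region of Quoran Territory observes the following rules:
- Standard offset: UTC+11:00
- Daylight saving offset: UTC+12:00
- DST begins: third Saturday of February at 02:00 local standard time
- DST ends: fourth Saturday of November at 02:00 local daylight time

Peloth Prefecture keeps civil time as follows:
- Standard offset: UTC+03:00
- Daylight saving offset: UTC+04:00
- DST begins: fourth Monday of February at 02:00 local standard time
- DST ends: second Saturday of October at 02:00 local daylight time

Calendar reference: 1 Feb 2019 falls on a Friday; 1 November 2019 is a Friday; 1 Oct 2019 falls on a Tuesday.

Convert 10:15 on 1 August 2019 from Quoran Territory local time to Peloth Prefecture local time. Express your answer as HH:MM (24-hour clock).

02:15

1 February 2019 is a Friday, so the first Saturday is February 2 and the third is February 16.
1 November 2019 is a Friday, so the first Saturday is November 2 and the fourth is November 23.
1 August 2019 falls between 16 February and 23 November, so daylight saving is in effect and Quoran Territory is at UTC+12:00.
10:15 Quoran Territory − 12h = 22:15 UTC (rolling into the previous day, 31 July 2019).
1 February 2019 is a Friday, so the first Monday is February 4 and the fourth is February 25.
1 October 2019 is a Tuesday, so the first Saturday is October 5 and the second is October 12.
At the standard offset (UTC+03:00), 22:15 UTC + 3h = 01:15 Peloth Prefecture standard time (rolling into the next day, 1 August 2019).
The standard-time date in Peloth Prefecture, 1 August 2019, falls between 25 February and 12 October, so daylight saving is in effect and Peloth Prefecture is at UTC+04:00.
22:15 UTC + 4h = 02:15 Peloth Prefecture (rolling into the next day, 1 August 2019).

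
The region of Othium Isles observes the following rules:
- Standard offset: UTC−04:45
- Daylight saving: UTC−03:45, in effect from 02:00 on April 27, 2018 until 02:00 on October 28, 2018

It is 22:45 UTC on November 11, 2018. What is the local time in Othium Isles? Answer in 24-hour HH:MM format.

18:00

At the standard offset (UTC−04:45), 22:45 UTC − 4h45m = 18:00 Othium Isles standard time.
The standard-time date in Othium Isles, November 11, 2018, is outside the daylight-saving period (27 April – 28 October), so Othium Isles is on standard time, UTC−04:45.
22:45 UTC − 4h45m = 18:00 local.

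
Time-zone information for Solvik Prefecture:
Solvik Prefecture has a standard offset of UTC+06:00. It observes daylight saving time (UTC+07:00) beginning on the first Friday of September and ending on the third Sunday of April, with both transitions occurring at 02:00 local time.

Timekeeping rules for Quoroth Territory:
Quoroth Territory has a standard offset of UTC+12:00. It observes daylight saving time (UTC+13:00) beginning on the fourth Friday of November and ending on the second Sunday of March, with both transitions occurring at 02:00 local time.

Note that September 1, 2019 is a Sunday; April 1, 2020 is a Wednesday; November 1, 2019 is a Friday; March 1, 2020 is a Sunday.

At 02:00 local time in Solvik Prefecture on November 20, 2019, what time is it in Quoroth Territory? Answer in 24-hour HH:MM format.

1 September 2019 is a Sunday, so the first Friday is September 6.
1 April 2020 is a Wednesday, so the first Sunday is April 5 and the third is April 19.
November 20, 2019 falls between 6 September 2019 and 19 April 2020, so daylight saving is in effect and Solvik Prefecture is at UTC+07:00.
02:00 Solvik Prefecture − 7h = 19:00 UTC (rolling into the previous day, 19 November 2019).
1 November 2019 is a Friday, so the first Friday is November 1 and the fourth is November 22.
1 March 2020 is a Sunday, so the first Sunday is March 1 and the second is March 8.
At the standard offset (UTC+12:00), 19:00 UTC + 12h = 07:00 Quoroth Territory standard time (rolling into the next day, 20 November 2019).
The standard-time date in Quoroth Territory, November 20, 2019, is outside the daylight-saving period (22 November 2019 – 8 March 2020), so Quoroth Territory is on standard time, UTC+12:00.
19:00 UTC + 12h = 07:00 Quoroth Territory (rolling into the next day, 20 November 2019).

07:00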